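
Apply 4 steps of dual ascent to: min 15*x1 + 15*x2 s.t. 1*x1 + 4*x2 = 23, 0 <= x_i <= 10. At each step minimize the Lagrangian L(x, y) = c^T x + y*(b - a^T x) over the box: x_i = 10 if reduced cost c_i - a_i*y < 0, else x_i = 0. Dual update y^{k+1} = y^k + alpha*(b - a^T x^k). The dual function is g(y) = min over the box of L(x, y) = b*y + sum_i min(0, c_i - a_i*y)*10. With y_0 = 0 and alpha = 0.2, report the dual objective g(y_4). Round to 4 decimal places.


Dual ascent for LP: min 15*x1 + 15*x2, 1*x1 + 4*x2 = 23, 0 <= x_i <= 10
Step 1: y^k = 0.0, reduced costs: (15.0, 15.0)
  x^k = (0.0, 0.0), subgradient = b - a^T x = 23.0
  y^{k+1} = 0.0 + 0.2*23.0 = 4.6
Step 2: y^k = 4.6, reduced costs: (10.4, -3.4)
  x^k = (0.0, 10.0), subgradient = b - a^T x = -17.0
  y^{k+1} = 4.6 + 0.2*-17.0 = 1.2
Step 3: y^k = 1.2, reduced costs: (13.8, 10.2)
  x^k = (0.0, 0.0), subgradient = b - a^T x = 23.0
  y^{k+1} = 1.2 + 0.2*23.0 = 5.8
Step 4: y^k = 5.8, reduced costs: (9.2, -8.2)
  x^k = (0.0, 10.0), subgradient = b - a^T x = -17.0
  y^{k+1} = 5.8 + 0.2*-17.0 = 2.4
Dual objective at y_4 = 2.4: reduced costs (12.6, 5.4), box minimizer x = (0.0, 0.0)
g(y_4) = b*y + (c1 - a1*y)*x1 + (c2 - a2*y)*x2 = 23*2.4 + 12.6*0.0 + 5.4*0.0 = 55.2 + 0.0 + 0.0 = 55.2


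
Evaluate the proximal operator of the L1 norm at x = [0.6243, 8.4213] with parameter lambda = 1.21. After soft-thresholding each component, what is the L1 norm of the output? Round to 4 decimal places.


Soft-thresholding with lambda = 1.21:
prox(0.6243) = sign(0.6243)*max(|0.6243| - 1.21, 0) = 0.0
prox(8.4213) = sign(8.4213)*max(|8.4213| - 1.21, 0) = 7.2113
prox(x) = [0.0, 7.2113]
||prox(x)||_1 = 0.0 + 7.2113 = 7.2113


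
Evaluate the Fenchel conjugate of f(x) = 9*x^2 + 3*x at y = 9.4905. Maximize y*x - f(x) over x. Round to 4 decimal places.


f*(y) = sup_x {y*x - a*x^2 - b*x} = sup_x {(y-b)*x - a*x^2}
FOC: (y - b) - 2a*x = 0 => x* = (y - b)/(2a)
x* = (9.4905 - 3)/(2*9) = 0.3606
f*(9.4905) = (y-b)^2/(4a) = (9.4905 - 3)^2/(4*9)
= 42.1266/36 = 1.1702


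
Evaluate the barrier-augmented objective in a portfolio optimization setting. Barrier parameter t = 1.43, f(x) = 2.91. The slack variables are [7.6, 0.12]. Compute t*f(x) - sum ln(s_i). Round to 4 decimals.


Step 1: Compute log-barrier.
ln values: [2.0281, -2.1203]
phi = -(2.0281 - 2.1203) = 0.0921
Step 2: Compute augmented objective.
t*f(x) = 1.43*2.91 = 4.1613
Total = 4.1613 + 0.0921 = 4.2534


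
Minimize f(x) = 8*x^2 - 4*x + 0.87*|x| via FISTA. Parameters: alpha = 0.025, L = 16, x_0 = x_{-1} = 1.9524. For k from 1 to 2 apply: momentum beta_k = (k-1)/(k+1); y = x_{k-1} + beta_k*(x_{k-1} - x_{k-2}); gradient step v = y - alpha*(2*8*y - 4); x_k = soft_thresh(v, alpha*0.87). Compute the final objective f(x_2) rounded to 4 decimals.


FISTA on f(x) = 8*x^2 - 4*x + 0.87*|x|
L = 16, alpha = 0.025
Iteration 1: beta = 0.0, y = 1.9524 + 0.0*(1.9524 - 1.9524) = 1.9524
  grad(y) = 27.2384, v = y - alpha*grad = 1.2714
  prox(v) = soft_thresh(1.2714, 0.0218) = 1.2497
Iteration 2: beta = 0.3333, y = 1.2497 + 0.3333*(1.2497 - 1.9524) = 1.0155
  grad(y) = 12.2473, v = y - alpha*grad = 0.7093
  prox(v) = soft_thresh(0.7093, 0.0218) = 0.6875
f(x_2) = 8*0.6875^2 - 4*0.6875 + 0.87*|0.6875| = 1.6295


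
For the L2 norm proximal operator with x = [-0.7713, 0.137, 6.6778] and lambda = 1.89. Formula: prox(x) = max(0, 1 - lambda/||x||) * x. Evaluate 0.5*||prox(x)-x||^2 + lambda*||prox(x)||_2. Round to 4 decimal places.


Step 1: Compute ||x||.
||x|| = 6.7236
Step 2: Compute scaling factor.
scale = max(0, 1 - 1.89/6.7236) = 0.7189
Step 3: prox(x) = [-0.5545, 0.0985, 4.8007]
||prox(x)|| = 4.8336
Step 4: Proximal objective.
0.5*||prox-x||^2 = 1.7861
lambda*||prox|| = 9.1355
Total = 10.9215


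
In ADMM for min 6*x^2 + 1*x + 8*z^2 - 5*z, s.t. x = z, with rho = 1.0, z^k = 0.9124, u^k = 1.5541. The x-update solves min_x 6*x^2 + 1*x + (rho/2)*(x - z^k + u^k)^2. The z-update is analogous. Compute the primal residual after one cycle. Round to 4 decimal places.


ADMM iteration with rho = 1.0, z^k = 0.9124, u^k = 1.5541
Step 1: x-update.
Minimize 6*x^2 + 1*x + (1.0/2)*(x - 0.9124 + 1.5541)^2
FOC: (2*6 + 1.0)*x = -1 + 1.0*(0.9124 - 1.5541)
x^{k+1} = -0.1263
Step 2: z-update.
Minimize 8*z^2 - 5*z + (1.0/2)*(-0.1263 - z + 1.5541)^2
FOC: (2*8 + 1.0)*z = 5 + 1.0*(-0.1263 + 1.5541)
z^{k+1} = 0.3781
Step 3: u-update.
u^{k+1} = 1.5541 - 0.1263 - 0.3781 = 1.0497
Step 4: Primal residual = |-0.1263 - 0.3781| = 0.5044


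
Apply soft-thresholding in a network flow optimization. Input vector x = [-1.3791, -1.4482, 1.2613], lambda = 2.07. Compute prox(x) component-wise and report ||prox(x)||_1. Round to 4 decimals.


Soft-thresholding with lambda = 2.07:
prox(-1.3791) = sign(-1.3791)*max(|-1.3791| - 2.07, 0) = 0.0
prox(-1.4482) = sign(-1.4482)*max(|-1.4482| - 2.07, 0) = 0.0
prox(1.2613) = sign(1.2613)*max(|1.2613| - 2.07, 0) = 0.0
prox(x) = [0.0, 0.0, 0.0]
||prox(x)||_1 = 0.0 + 0.0 + 0.0 = 0.0


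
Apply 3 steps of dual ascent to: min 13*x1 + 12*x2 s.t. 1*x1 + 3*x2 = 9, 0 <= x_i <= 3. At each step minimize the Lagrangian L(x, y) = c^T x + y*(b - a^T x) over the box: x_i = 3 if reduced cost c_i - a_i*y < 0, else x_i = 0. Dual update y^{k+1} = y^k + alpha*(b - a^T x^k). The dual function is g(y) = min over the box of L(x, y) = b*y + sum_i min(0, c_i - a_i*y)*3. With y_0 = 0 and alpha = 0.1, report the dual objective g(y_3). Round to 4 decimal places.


Dual ascent for LP: min 13*x1 + 12*x2, 1*x1 + 3*x2 = 9, 0 <= x_i <= 3
Step 1: y^k = 0.0, reduced costs: (13.0, 12.0)
  x^k = (0.0, 0.0), subgradient = b - a^T x = 9.0
  y^{k+1} = 0.0 + 0.1*9.0 = 0.9
Step 2: y^k = 0.9, reduced costs: (12.1, 9.3)
  x^k = (0.0, 0.0), subgradient = b - a^T x = 9.0
  y^{k+1} = 0.9 + 0.1*9.0 = 1.8
Step 3: y^k = 1.8, reduced costs: (11.2, 6.6)
  x^k = (0.0, 0.0), subgradient = b - a^T x = 9.0
  y^{k+1} = 1.8 + 0.1*9.0 = 2.7
Dual objective at y_3 = 2.7: reduced costs (10.3, 3.9), box minimizer x = (0.0, 0.0)
g(y_3) = b*y + (c1 - a1*y)*x1 + (c2 - a2*y)*x2 = 9*2.7 + 10.3*0.0 + 3.9*0.0 = 24.3 + 0.0 + 0.0 = 24.3


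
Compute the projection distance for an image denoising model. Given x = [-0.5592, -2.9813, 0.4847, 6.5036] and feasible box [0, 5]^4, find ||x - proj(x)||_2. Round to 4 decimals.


Project each component onto [0, 5].
clip(-0.5592) = 0.0, clip(-2.9813) = 0.0, clip(0.4847) = 0.4847, clip(6.5036) = 5.0
Projection = [0.0, 0.0, 0.4847, 5.0]
Squared diffs: [0.3127, 8.8881, 0.0, 2.2608]
Distance = sqrt(11.4616) = 3.3855


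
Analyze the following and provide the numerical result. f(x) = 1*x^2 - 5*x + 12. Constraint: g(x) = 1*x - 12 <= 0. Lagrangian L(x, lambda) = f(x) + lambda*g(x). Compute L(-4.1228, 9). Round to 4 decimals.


Step 1: Evaluate f(x).
f(-4.1228) = 1*(-4.1228)^2 - 5*(-4.1228) + 12 = 49.6115
Step 2: Evaluate g(x).
g(-4.1228) = 1*-4.1228 - 12 = -16.1228
Step 3: Compute Lagrangian.
L = 49.6115 + 9*-16.1228 = -95.4937


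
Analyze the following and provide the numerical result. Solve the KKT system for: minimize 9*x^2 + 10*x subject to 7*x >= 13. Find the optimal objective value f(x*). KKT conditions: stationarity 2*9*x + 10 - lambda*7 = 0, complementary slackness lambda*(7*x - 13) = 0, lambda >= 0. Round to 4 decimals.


Step 1: Try lambda = 0 (constraint inactive).
x_unc = -10/(2*9) = -0.5556
Check: 7*-0.5556 = -3.8892 < 13 -- violated!
Step 2: Constraint must be active: 7*x = 13
x* = 13/7 = 1.8571 (rounded; the exact value 13/7 is used below)
lambda = (2*9*(13/7) + 10)/7 = 6.2041
Step 3: Compute optimal value.
f(x*) = 9*(13/7)^2 + 10*(13/7) = 49.6122


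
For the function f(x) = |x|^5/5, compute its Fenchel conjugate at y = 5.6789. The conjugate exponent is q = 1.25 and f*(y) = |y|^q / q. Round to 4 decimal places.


The conjugate exponent q satisfies 1/p + 1/q = 1.
p = 5, so q = 5/(5 - 1) = 1.25
|y|^q = 5.6789^1.25 = 8.7666
f*(5.6789) = 8.7666 / 1.25 = 7.0133


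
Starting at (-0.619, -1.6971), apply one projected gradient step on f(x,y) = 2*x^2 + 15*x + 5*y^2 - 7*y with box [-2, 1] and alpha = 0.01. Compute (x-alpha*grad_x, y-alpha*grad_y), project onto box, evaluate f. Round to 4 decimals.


Step 1: Compute gradient at (-0.619, -1.6971).
grad_x = 2*2*-0.619 + 15 = 12.524
grad_y = 2*5*-1.6971 - 7 = -23.971
Step 2: Gradient step.
x_raw = -0.619 - 0.01*12.524 = -0.7442
y_raw = -1.6971 - 0.01*-23.971 = -1.4574
Step 3: Project onto [-2, 1].
x_proj = clip(-0.7442) = -0.7442
y_proj = clip(-1.4574) = -1.4574
Step 4: Evaluate f.
f(-0.7442, -1.4574) = 10.7658


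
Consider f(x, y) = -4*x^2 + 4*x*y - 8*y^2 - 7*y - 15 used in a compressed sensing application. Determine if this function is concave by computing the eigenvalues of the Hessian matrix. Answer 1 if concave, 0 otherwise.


The Hessian of f(x,y) = -4*x^2 + 4*x*y - 8*y^2 - 7*y - 15 is:
H = [[-8, 4], [4, -16]]
Trace = -8 - 16 = -24
Determinant = -8*-16 - (4)^2 = 112
Discriminant = (-24)^2 - 4*112 = 128.0
Eigenvalues: lambda_1 = -17.6569, lambda_2 = -6.3431
The function is concave.

1


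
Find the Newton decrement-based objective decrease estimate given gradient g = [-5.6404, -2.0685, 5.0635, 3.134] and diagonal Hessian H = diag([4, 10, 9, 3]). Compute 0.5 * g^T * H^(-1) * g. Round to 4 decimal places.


Step 1: H is diagonal, so H^(-1) * g = [-1.4101, -0.2069, 0.5626, 1.0447].
Step 2: g^T H^(-1) g = sum_i g_i^2 / H_ii
  = (-5.6404)^2/4 + (-2.0685)^2/10 + (5.0635)^2/9 + (3.134)^2/3
  = 7.9535 + 0.4279 + 2.8488 + 3.274 = 14.5042
Step 3: Objective decrease = 0.5 * g^T H^(-1) g = 7.2521


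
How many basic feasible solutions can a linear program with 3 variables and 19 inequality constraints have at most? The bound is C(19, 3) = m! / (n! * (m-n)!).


Each vertex corresponds to some choice of n active constraints out of m, so the number of vertices is at most C(m, n) = m! / (n!(m-n)!).
m = 19, n = 3
Numerator: 19 * 18 * 17
Denominator: 3! = 6
C(19, 3) = 969


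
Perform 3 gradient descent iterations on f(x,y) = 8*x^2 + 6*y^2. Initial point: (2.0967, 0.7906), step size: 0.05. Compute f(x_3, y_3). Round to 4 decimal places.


Gradient descent on f(x,y) = 8*x^2 + 6*y^2.
Starting point: (2.0967, 0.7906), alpha = 0.05
Step 1: grad_x = 2*8*2.0967 = 33.5472, grad_y = 2*6*0.7906 = 9.4872
  x_1 = 2.0967 - 0.05*33.5472 = 0.4193
  y_1 = 0.7906 - 0.05*9.4872 = 0.3162
Step 2: grad_x = 2*8*0.4193 = 6.7094, grad_y = 2*6*0.3162 = 3.7949
  x_2 = 0.4193 - 0.05*6.7094 = 0.0839
  y_2 = 0.3162 - 0.05*3.7949 = 0.1265
Step 3: grad_x = 2*8*0.0839 = 1.3419, grad_y = 2*6*0.1265 = 1.518
  x_3 = 0.0839 - 0.05*1.3419 = 0.0168
  y_3 = 0.1265 - 0.05*1.518 = 0.0506
f(0.0168, 0.0506) = 8*0.0168^2 + 6*0.0506^2 = 0.0176


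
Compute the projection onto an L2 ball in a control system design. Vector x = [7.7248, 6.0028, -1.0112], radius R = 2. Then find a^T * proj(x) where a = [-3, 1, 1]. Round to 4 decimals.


Step 1: Compute ||x|| (intermediates to 6 decimals).
||x|| = sqrt(7.7248^2 + 6.0028^2 + (-1.0112)^2) = 9.835073
Step 2: Project.
Since ||x|| > R, scale = R/||x|| = 2/9.835073 = 0.203354, proj(x) = scale * x
proj(x) = [1.570869, 1.220693, -0.205632]
Step 3: Dot product.
a^T * proj(x) = -3*1.570869 + 1*1.220693 + 1*(-0.205632) = -3.6975


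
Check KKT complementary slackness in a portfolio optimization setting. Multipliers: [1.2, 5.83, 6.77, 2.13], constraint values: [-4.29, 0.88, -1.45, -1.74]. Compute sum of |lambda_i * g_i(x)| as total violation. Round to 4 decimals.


KKT complementary slackness check:
lambda_1 * g_1 = 1.2 * -4.29 = -5.148
lambda_2 * g_2 = 5.83 * 0.88 = 5.1304
lambda_3 * g_3 = 6.77 * -1.45 = -9.8165
lambda_4 * g_4 = 2.13 * -1.74 = -3.7062
Total violation = 5.148 + 5.1304 + 9.8165 + 3.7062 = 23.8011


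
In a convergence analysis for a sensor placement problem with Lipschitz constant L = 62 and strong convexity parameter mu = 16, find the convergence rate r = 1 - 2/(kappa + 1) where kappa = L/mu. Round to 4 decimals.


Step 1: Compute the condition number.
kappa = L/mu = 62/16 = 3.875
Step 2: Compute the convergence rate.
r = 1 - 2/(kappa + 1) = 1 - 2*mu/(L + mu) = (L - mu)/(L + mu) = 46/78 = 0.5897


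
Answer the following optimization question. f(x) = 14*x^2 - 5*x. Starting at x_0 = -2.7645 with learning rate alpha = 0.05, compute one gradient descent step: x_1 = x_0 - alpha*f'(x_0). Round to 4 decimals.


We compute the gradient at x_0 and apply the update.
f'(x) = 28*x - 5
f'(-2.7645) = 28*-2.7645 - 5 = -82.406
x_1 = -2.7645 - 0.05*-82.406 = 1.3558


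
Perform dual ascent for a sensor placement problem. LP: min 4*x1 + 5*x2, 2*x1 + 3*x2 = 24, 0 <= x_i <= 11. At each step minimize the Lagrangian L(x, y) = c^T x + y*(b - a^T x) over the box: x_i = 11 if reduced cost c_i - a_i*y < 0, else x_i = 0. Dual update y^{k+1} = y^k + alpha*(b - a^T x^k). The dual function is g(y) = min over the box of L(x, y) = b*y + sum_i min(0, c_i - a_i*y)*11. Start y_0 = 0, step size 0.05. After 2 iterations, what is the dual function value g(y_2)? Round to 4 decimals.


Dual ascent for LP: min 4*x1 + 5*x2, 2*x1 + 3*x2 = 24, 0 <= x_i <= 11
Step 1: y^k = 0.0, reduced costs: (4.0, 5.0)
  x^k = (0.0, 0.0), subgradient = b - a^T x = 24.0
  y^{k+1} = 0.0 + 0.05*24.0 = 1.2
Step 2: y^k = 1.2, reduced costs: (1.6, 1.4)
  x^k = (0.0, 0.0), subgradient = b - a^T x = 24.0
  y^{k+1} = 1.2 + 0.05*24.0 = 2.4
Dual objective at y_2 = 2.4: reduced costs (-0.8, -2.2), box minimizer x = (11.0, 11.0)
g(y_2) = b*y + (c1 - a1*y)*x1 + (c2 - a2*y)*x2 = 24*2.4 + (-0.8)*11.0 + (-2.2)*11.0 = 57.6 - 8.8 - 24.2 = 24.6


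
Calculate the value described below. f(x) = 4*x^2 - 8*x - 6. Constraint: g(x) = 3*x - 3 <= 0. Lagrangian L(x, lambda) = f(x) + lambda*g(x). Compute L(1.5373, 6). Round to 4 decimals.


Step 1: Evaluate f(x).
f(1.5373) = 4*1.5373^2 - 8*1.5373 - 6 = -8.8452
Step 2: Evaluate g(x).
g(1.5373) = 3*1.5373 - 3 = 1.6119
Step 3: Compute Lagrangian.
L = -8.8452 + 6*1.6119 = 0.8262


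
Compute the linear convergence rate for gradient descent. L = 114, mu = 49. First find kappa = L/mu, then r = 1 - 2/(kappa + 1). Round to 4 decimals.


Step 1: Compute the condition number.
kappa = L/mu = 114/49 = 2.3265
Step 2: Compute the convergence rate.
r = 1 - 2/(kappa + 1) = 1 - 2*mu/(L + mu) = (L - mu)/(L + mu) = 65/163 = 0.3988


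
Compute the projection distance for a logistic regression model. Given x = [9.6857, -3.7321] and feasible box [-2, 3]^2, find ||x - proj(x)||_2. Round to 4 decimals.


Project each component onto [-2, 3].
clip(9.6857) = 3.0, clip(-3.7321) = -2.0
Projection = [3.0, -2.0]
Squared diffs: [44.6986, 3.0002]
Distance = sqrt(47.6988) = 6.9064


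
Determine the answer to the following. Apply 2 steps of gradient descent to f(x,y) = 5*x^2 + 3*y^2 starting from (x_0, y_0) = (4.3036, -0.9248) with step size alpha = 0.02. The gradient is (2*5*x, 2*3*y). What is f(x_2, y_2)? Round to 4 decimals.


Gradient descent on f(x,y) = 5*x^2 + 3*y^2.
Starting point: (4.3036, -0.9248), alpha = 0.02
Step 1: grad_x = 2*5*4.3036 = 43.036, grad_y = 2*3*-0.9248 = -5.5488
  x_1 = 4.3036 - 0.02*43.036 = 3.4429
  y_1 = -0.9248 - 0.02*-5.5488 = -0.8138
Step 2: grad_x = 2*5*3.4429 = 34.4288, grad_y = 2*3*-0.8138 = -4.8829
  x_2 = 3.4429 - 0.02*34.4288 = 2.7543
  y_2 = -0.8138 - 0.02*-4.8829 = -0.7162
f(2.7543, -0.7162) = 5*2.7543^2 + 3*(-0.7162)^2 = 39.4696


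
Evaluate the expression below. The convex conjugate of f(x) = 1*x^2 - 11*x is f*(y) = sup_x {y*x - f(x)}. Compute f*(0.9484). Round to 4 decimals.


f*(y) = sup_x {y*x - a*x^2 - b*x} = sup_x {(y-b)*x - a*x^2}
FOC: (y - b) - 2a*x = 0 => x* = (y - b)/(2a)
x* = (0.9484 + 11)/(2*1) = 5.9742
f*(0.9484) = (y-b)^2/(4a) = (0.9484 + 11)^2/(4*1)
= 142.7643/4 = 35.6911


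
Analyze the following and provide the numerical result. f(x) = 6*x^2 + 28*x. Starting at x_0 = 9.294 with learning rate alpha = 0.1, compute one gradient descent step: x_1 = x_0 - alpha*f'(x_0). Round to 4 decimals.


We compute the gradient at x_0 and apply the update.
f'(x) = 12*x + 28
f'(9.294) = 12*9.294 + 28 = 139.528
x_1 = 9.294 - 0.1*139.528 = -4.6588


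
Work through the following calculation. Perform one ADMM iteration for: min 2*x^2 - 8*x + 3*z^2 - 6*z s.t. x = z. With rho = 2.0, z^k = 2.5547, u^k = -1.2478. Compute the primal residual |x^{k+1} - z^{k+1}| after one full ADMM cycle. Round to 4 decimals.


ADMM iteration with rho = 2.0, z^k = 2.5547, u^k = -1.2478
Step 1: x-update.
Minimize 2*x^2 - 8*x + (2.0/2)*(x - 2.5547 - 1.2478)^2
FOC: (2*2 + 2.0)*x = 8 + 2.0*(2.5547 + 1.2478)
x^{k+1} = 2.6008
Step 2: z-update.
Minimize 3*z^2 - 6*z + (2.0/2)*(2.6008 - z - 1.2478)^2
FOC: (2*3 + 2.0)*z = 6 + 2.0*(2.6008 - 1.2478)
z^{k+1} = 1.0883
Step 3: u-update.
u^{k+1} = -1.2478 + 2.6008 - 1.0883 = 0.2648
Step 4: Primal residual = |2.6008 - 1.0883| = 1.5126


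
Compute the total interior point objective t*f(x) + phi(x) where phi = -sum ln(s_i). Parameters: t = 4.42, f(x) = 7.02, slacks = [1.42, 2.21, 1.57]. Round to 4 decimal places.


Step 1: Compute log-barrier.
ln values: [0.3507, 0.793, 0.4511]
phi = -(0.3507 + 0.793 + 0.4511) = -1.5947
Step 2: Compute augmented objective.
t*f(x) = 4.42*7.02 = 31.0284
Total = 31.0284 - 1.5947 = 29.4337


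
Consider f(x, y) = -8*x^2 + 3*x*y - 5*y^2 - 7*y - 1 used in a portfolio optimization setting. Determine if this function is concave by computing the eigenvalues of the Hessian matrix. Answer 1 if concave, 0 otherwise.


The Hessian of f(x,y) = -8*x^2 + 3*x*y - 5*y^2 - 7*y - 1 is:
H = [[-16, 3], [3, -10]]
Trace = -16 - 10 = -26
Determinant = -16*-10 - (3)^2 = 151
Discriminant = (-26)^2 - 4*151 = 72.0
Eigenvalues: lambda_1 = -17.2426, lambda_2 = -8.7574
The function is concave.

1


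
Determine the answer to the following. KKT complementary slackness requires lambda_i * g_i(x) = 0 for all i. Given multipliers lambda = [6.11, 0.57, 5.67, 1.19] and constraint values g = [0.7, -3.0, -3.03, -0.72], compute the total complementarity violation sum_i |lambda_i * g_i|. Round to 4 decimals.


KKT complementary slackness check:
lambda_1 * g_1 = 6.11 * 0.7 = 4.277
lambda_2 * g_2 = 0.57 * -3.0 = -1.71
lambda_3 * g_3 = 5.67 * -3.03 = -17.1801
lambda_4 * g_4 = 1.19 * -0.72 = -0.8568
Total violation = 4.277 + 1.71 + 17.1801 + 0.8568 = 24.0239


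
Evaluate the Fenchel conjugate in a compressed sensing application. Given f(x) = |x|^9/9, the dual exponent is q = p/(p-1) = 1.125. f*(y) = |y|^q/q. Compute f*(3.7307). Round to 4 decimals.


The conjugate exponent q satisfies 1/p + 1/q = 1.
p = 9, so q = 9/(9 - 1) = 1.125
|y|^q = 3.7307^1.125 = 4.3981
f*(3.7307) = 4.3981 / 1.125 = 3.9094


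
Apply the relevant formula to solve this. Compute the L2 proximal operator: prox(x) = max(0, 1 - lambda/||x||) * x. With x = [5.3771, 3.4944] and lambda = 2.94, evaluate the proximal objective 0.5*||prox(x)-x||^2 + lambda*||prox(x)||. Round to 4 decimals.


Step 1: Compute ||x||.
||x|| = 6.4128
Step 2: Compute scaling factor.
scale = max(0, 1 - 2.94/6.4128) = 0.5415
Step 3: prox(x) = [2.9119, 1.8924]
||prox(x)|| = 3.4728
Step 4: Proximal objective.
0.5*||prox-x||^2 = 4.3218
lambda*||prox|| = 10.21
Total = 14.5318


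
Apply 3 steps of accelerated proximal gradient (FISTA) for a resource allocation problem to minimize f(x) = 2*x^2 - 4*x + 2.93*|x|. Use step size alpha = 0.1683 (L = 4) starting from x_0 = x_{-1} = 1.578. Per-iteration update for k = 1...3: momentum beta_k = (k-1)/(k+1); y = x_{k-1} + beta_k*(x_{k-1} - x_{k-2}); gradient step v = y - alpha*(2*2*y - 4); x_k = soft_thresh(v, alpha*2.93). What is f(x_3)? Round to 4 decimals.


FISTA on f(x) = 2*x^2 - 4*x + 2.93*|x|
L = 4, alpha = 0.1683
Iteration 1: beta = 0.0, y = 1.578 + 0.0*(1.578 - 1.578) = 1.578
  grad(y) = 2.312, v = y - alpha*grad = 1.1889
  prox(v) = soft_thresh(1.1889, 0.4931) = 0.6958
Iteration 2: beta = 0.3333, y = 0.6958 + 0.3333*(0.6958 - 1.578) = 0.4017
  grad(y) = -2.3932, v = y - alpha*grad = 0.8045
  prox(v) = soft_thresh(0.8045, 0.4931) = 0.3114
Iteration 3: beta = 0.5, y = 0.3114 + 0.5*(0.3114 - 0.6958) = 0.1191
  grad(y) = -3.5234, v = y - alpha*grad = 0.7121
  prox(v) = soft_thresh(0.7121, 0.4931) = 0.219
f(x_3) = 2*0.219^2 - 4*0.219 + 2.93*|0.219| = -0.1384


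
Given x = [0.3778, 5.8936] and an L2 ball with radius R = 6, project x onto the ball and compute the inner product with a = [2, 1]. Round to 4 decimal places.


Step 1: Compute ||x|| (intermediates to 6 decimals).
||x|| = sqrt(0.3778^2 + 5.8936^2) = 5.905697
Step 2: Project.
Since ||x|| <= R, proj = x (no scaling needed).
proj(x) = [0.3778, 5.8936]
Step 3: Dot product.
a^T * proj(x) = 2*0.3778 + 1*5.8936 = 6.6492


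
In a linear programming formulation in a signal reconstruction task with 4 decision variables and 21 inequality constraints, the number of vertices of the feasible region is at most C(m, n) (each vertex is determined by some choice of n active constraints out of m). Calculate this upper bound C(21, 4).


Each vertex corresponds to some choice of n active constraints out of m, so the number of vertices is at most C(m, n) = m! / (n!(m-n)!).
m = 21, n = 4
Numerator: 21 * 20 * 19 * 18
Denominator: 4! = 24
C(21, 4) = 5985


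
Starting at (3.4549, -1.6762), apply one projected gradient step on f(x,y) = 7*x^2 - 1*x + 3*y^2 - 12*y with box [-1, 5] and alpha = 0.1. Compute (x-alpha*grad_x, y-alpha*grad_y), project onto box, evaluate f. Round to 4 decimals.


Step 1: Compute gradient at (3.4549, -1.6762).
grad_x = 2*7*3.4549 - 1 = 47.3686
grad_y = 2*3*-1.6762 - 12 = -22.0572
Step 2: Gradient step.
x_raw = 3.4549 - 0.1*47.3686 = -1.282
y_raw = -1.6762 - 0.1*-22.0572 = 0.5295
Step 3: Project onto [-1, 5].
x_proj = clip(-1.282) = -1.0
y_proj = clip(0.5295) = 0.5295
Step 4: Evaluate f.
f(-1.0, 0.5295) = 2.4869


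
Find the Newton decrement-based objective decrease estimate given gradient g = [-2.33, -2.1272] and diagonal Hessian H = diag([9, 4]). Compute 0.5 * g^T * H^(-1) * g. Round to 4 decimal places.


Step 1: H is diagonal, so H^(-1) * g = [-0.2589, -0.5318].
Step 2: g^T H^(-1) g = sum_i g_i^2 / H_ii
  = (-2.33)^2/9 + (-2.1272)^2/4
  = 0.6032 + 1.1312 = 1.7345
Step 3: Objective decrease = 0.5 * g^T H^(-1) g = 0.8672


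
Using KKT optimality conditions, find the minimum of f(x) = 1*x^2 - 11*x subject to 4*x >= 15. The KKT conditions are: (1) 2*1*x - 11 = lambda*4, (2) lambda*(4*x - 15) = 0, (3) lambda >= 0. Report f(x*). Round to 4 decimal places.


Step 1: Try lambda = 0 (constraint inactive).
Stationarity: 2*1*x - 11 = 0
x* = 11/(2*1) = 5.5
Check constraint: 4*5.5 = 22.0 >= 15 -- satisfied.
Step 2: Compute optimal value.
f(x*) = 1*5.5^2 - 11*5.5 = -30.25


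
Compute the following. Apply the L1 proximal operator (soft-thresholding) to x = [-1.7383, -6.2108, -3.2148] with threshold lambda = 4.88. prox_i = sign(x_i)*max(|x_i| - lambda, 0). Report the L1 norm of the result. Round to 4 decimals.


Soft-thresholding with lambda = 4.88:
prox(-1.7383) = sign(-1.7383)*max(|-1.7383| - 4.88, 0) = 0.0
prox(-6.2108) = sign(-6.2108)*max(|-6.2108| - 4.88, 0) = -1.3308
prox(-3.2148) = sign(-3.2148)*max(|-3.2148| - 4.88, 0) = 0.0
prox(x) = [0.0, -1.3308, 0.0]
||prox(x)||_1 = 0.0 + 1.3308 + 0.0 = 1.3308


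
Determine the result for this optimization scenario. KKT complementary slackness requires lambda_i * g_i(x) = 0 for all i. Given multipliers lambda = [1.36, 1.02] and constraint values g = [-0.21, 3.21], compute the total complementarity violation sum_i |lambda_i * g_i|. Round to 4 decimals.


KKT complementary slackness check:
lambda_1 * g_1 = 1.36 * -0.21 = -0.2856
lambda_2 * g_2 = 1.02 * 3.21 = 3.2742
Total violation = 0.2856 + 3.2742 = 3.5598


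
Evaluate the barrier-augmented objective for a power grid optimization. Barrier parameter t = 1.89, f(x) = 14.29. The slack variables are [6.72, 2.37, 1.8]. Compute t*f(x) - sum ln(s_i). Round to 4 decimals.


Step 1: Compute log-barrier.
ln values: [1.9051, 0.8629, 0.5878]
phi = -(1.9051 + 0.8629 + 0.5878) = -3.3558
Step 2: Compute augmented objective.
t*f(x) = 1.89*14.29 = 27.0081
Total = 27.0081 - 3.3558 = 23.6523


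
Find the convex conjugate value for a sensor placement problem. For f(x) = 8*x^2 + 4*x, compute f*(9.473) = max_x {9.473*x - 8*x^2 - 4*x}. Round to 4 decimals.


f*(y) = sup_x {y*x - a*x^2 - b*x} = sup_x {(y-b)*x - a*x^2}
FOC: (y - b) - 2a*x = 0 => x* = (y - b)/(2a)
x* = (9.473 - 4)/(2*8) = 0.3421
f*(9.473) = (y-b)^2/(4a) = (9.473 - 4)^2/(4*8)
= 29.9537/32 = 0.9361


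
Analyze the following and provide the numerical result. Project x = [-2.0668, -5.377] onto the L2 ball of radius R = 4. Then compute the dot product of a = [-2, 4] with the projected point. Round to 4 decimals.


Step 1: Compute ||x|| (intermediates to 6 decimals).
||x|| = sqrt((-2.0668)^2 + (-5.377)^2) = 5.760537
Step 2: Project.
Since ||x|| > R, scale = R/||x|| = 4/5.760537 = 0.69438, proj(x) = scale * x
proj(x) = [-1.435145, -3.733681]
Step 3: Dot product.
a^T * proj(x) = -2*(-1.435145) + 4*(-3.733681) = -12.0644


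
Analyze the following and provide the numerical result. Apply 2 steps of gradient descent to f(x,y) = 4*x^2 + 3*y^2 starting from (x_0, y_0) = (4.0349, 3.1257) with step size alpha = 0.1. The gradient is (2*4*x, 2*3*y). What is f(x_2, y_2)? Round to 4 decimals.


Gradient descent on f(x,y) = 4*x^2 + 3*y^2.
Starting point: (4.0349, 3.1257), alpha = 0.1
Step 1: grad_x = 2*4*4.0349 = 32.2792, grad_y = 2*3*3.1257 = 18.7542
  x_1 = 4.0349 - 0.1*32.2792 = 0.807
  y_1 = 3.1257 - 0.1*18.7542 = 1.2503
Step 2: grad_x = 2*4*0.807 = 6.4558, grad_y = 2*3*1.2503 = 7.5017
  x_2 = 0.807 - 0.1*6.4558 = 0.1614
  y_2 = 1.2503 - 0.1*7.5017 = 0.5001
f(0.1614, 0.5001) = 4*0.1614^2 + 3*0.5001^2 = 0.8545


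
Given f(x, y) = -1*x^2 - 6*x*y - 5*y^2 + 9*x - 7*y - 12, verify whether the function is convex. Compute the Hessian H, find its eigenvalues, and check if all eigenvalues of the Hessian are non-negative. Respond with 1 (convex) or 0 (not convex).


The Hessian of f(x,y) = -1*x^2 - 6*x*y - 5*y^2 + 9*x - 7*y - 12 is:
H = [[-2, -6], [-6, -10]]
Trace = -2 - 10 = -12
Determinant = -2*-10 - (-6)^2 = -16
Discriminant = (-12)^2 - 4*-16 = 208.0
Eigenvalues: lambda_1 = -13.2111, lambda_2 = 1.2111
The function is not convex.

0


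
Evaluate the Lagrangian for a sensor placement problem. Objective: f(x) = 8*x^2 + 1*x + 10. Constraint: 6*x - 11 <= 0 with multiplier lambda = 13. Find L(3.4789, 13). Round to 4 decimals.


Step 1: Evaluate f(x).
f(3.4789) = 8*3.4789^2 + 1*3.4789 + 10 = 110.3009
Step 2: Evaluate g(x).
g(3.4789) = 6*3.4789 - 11 = 9.8734
Step 3: Compute Lagrangian.
L = 110.3009 + 13*9.8734 = 238.6551


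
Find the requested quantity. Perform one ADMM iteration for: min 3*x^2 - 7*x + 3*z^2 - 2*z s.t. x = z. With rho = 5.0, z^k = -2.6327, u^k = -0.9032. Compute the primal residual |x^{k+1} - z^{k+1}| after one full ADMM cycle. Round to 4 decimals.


ADMM iteration with rho = 5.0, z^k = -2.6327, u^k = -0.9032
Step 1: x-update.
Minimize 3*x^2 - 7*x + (5.0/2)*(x + 2.6327 - 0.9032)^2
FOC: (2*3 + 5.0)*x = 7 + 5.0*(-2.6327 + 0.9032)
x^{k+1} = -0.1498
Step 2: z-update.
Minimize 3*z^2 - 2*z + (5.0/2)*(-0.1498 - z - 0.9032)^2
FOC: (2*3 + 5.0)*z = 2 + 5.0*(-0.1498 - 0.9032)
z^{k+1} = -0.2968
Step 3: u-update.
u^{k+1} = -0.9032 - 0.1498 + 0.2968 = -0.7562
Step 4: Primal residual = |-0.1498 + 0.2968| = 0.147


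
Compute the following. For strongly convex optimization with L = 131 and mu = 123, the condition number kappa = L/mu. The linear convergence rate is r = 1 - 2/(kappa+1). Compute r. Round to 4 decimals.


Step 1: Compute the condition number.
kappa = L/mu = 131/123 = 1.065
Step 2: Compute the convergence rate.
r = 1 - 2/(kappa + 1) = 1 - 2*mu/(L + mu) = (L - mu)/(L + mu) = 8/254 = 0.0315


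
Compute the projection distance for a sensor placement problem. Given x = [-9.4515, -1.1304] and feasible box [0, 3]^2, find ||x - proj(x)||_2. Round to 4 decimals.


Project each component onto [0, 3].
clip(-9.4515) = 0.0, clip(-1.1304) = 0.0
Projection = [0.0, 0.0]
Squared diffs: [89.3309, 1.2778]
Distance = sqrt(90.6087) = 9.5189


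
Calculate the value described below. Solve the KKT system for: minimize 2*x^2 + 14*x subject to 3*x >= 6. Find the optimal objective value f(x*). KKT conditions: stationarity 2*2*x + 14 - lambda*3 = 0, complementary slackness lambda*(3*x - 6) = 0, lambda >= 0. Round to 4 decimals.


Step 1: Try lambda = 0 (constraint inactive).
x_unc = -14/(2*2) = -3.5
Check: 3*-3.5 = -10.5 < 6 -- violated!
Step 2: Constraint must be active: 3*x = 6
x* = 6/3 = 2.0
lambda = (2*2*2.0 + 14)/3 = 7.3333
Step 3: Compute optimal value.
f(x*) = 2*2.0^2 + 14*2.0 = 36.0


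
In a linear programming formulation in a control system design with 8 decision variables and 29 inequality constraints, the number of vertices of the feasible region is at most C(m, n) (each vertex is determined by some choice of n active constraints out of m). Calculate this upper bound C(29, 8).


Each vertex corresponds to some choice of n active constraints out of m, so the number of vertices is at most C(m, n) = m! / (n!(m-n)!).
m = 29, n = 8
Numerator: 29 * 28 * 27 * 26 * 25 * 24 * 23 * 22
Denominator: 8! = 40320
C(29, 8) = 4292145


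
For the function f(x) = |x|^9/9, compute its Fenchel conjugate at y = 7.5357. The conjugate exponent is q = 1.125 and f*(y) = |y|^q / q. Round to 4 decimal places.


The conjugate exponent q satisfies 1/p + 1/q = 1.
p = 9, so q = 9/(9 - 1) = 1.125
|y|^q = 7.5357^1.125 = 9.6998
f*(7.5357) = 9.6998 / 1.125 = 8.6221


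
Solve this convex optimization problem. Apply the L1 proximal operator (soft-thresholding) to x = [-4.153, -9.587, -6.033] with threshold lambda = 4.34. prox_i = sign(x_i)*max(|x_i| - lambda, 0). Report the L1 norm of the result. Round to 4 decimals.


Soft-thresholding with lambda = 4.34:
prox(-4.153) = sign(-4.153)*max(|-4.153| - 4.34, 0) = 0.0
prox(-9.587) = sign(-9.587)*max(|-9.587| - 4.34, 0) = -5.247
prox(-6.033) = sign(-6.033)*max(|-6.033| - 4.34, 0) = -1.693
prox(x) = [0.0, -5.247, -1.693]
||prox(x)||_1 = 0.0 + 5.247 + 1.693 = 6.94


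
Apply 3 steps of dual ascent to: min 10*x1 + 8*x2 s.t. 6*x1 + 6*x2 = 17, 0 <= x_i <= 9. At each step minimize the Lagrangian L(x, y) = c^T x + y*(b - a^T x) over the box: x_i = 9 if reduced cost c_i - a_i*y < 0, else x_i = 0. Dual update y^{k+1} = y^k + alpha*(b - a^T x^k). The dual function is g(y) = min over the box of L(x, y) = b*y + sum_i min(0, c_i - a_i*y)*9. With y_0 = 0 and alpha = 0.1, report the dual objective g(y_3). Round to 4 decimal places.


Dual ascent for LP: min 10*x1 + 8*x2, 6*x1 + 6*x2 = 17, 0 <= x_i <= 9
Step 1: y^k = 0.0, reduced costs: (10.0, 8.0)
  x^k = (0.0, 0.0), subgradient = b - a^T x = 17.0
  y^{k+1} = 0.0 + 0.1*17.0 = 1.7
Step 2: y^k = 1.7, reduced costs: (-0.2, -2.2)
  x^k = (9.0, 9.0), subgradient = b - a^T x = -91.0
  y^{k+1} = 1.7 + 0.1*-91.0 = -7.4
Step 3: y^k = -7.4, reduced costs: (54.4, 52.4)
  x^k = (0.0, 0.0), subgradient = b - a^T x = 17.0
  y^{k+1} = -7.4 + 0.1*17.0 = -5.7
Dual objective at y_3 = -5.7: reduced costs (44.2, 42.2), box minimizer x = (0.0, 0.0)
g(y_3) = b*y + (c1 - a1*y)*x1 + (c2 - a2*y)*x2 = 17*(-5.7) + 44.2*0.0 + 42.2*0.0 = -96.9 + 0.0 + 0.0 = -96.9


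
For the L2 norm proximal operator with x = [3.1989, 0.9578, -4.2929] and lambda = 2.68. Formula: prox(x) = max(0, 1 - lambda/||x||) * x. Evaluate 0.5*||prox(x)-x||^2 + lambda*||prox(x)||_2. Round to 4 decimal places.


Step 1: Compute ||x||.
||x|| = 5.4387
Step 2: Compute scaling factor.
scale = max(0, 1 - 2.68/5.4387) = 0.5072
Step 3: prox(x) = [1.6226, 0.4858, -2.1775]
||prox(x)|| = 2.7587
Step 4: Proximal objective.
0.5*||prox-x||^2 = 3.5912
lambda*||prox|| = 7.3933
Total = 10.9845


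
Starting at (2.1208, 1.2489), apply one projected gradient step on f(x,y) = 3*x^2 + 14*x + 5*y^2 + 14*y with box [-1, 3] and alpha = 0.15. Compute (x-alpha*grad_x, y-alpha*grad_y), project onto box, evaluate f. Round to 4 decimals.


Step 1: Compute gradient at (2.1208, 1.2489).
grad_x = 2*3*2.1208 + 14 = 26.7248
grad_y = 2*5*1.2489 + 14 = 26.489
Step 2: Gradient step.
x_raw = 2.1208 - 0.15*26.7248 = -1.8879
y_raw = 1.2489 - 0.15*26.489 = -2.7245
Step 3: Project onto [-1, 3].
x_proj = clip(-1.8879) = -1.0
y_proj = clip(-2.7245) = -1.0
Step 4: Evaluate f.
f(-1.0, -1.0) = -20.0


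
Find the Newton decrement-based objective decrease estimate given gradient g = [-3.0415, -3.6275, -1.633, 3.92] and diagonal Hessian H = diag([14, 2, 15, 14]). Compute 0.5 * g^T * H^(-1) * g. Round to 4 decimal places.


Step 1: H is diagonal, so H^(-1) * g = [-0.2173, -1.8138, -0.1089, 0.28].
Step 2: g^T H^(-1) g = sum_i g_i^2 / H_ii
  = (-3.0415)^2/14 + (-3.6275)^2/2 + (-1.633)^2/15 + (3.92)^2/14
  = 0.6608 + 6.5794 + 0.1778 + 1.0976 = 8.5155
Step 3: Objective decrease = 0.5 * g^T H^(-1) g = 4.2578


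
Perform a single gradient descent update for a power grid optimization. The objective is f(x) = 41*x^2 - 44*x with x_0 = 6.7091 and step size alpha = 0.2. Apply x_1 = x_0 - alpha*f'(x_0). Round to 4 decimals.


We compute the gradient at x_0 and apply the update.
f'(x) = 82*x - 44
f'(6.7091) = 82*6.7091 - 44 = 506.1462
x_1 = 6.7091 - 0.2*506.1462 = -94.5201


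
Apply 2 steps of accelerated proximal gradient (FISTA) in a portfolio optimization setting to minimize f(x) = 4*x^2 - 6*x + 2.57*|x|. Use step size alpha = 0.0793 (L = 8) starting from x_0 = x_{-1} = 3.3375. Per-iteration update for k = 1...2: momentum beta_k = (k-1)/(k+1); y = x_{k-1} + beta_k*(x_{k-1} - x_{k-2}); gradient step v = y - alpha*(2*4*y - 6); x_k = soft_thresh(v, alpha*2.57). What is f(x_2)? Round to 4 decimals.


FISTA on f(x) = 4*x^2 - 6*x + 2.57*|x|
L = 8, alpha = 0.0793
Iteration 1: beta = 0.0, y = 3.3375 + 0.0*(3.3375 - 3.3375) = 3.3375
  grad(y) = 20.7, v = y - alpha*grad = 1.696
  prox(v) = soft_thresh(1.696, 0.2038) = 1.4922
Iteration 2: beta = 0.3333, y = 1.4922 + 0.3333*(1.4922 - 3.3375) = 0.8771
  grad(y) = 1.0167, v = y - alpha*grad = 0.7965
  prox(v) = soft_thresh(0.7965, 0.2038) = 0.5927
f(x_2) = 4*0.5927^2 - 6*0.5927 + 2.57*|0.5927| = -0.6278


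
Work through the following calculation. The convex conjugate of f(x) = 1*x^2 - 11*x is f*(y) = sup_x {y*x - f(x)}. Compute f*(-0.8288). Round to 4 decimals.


f*(y) = sup_x {y*x - a*x^2 - b*x} = sup_x {(y-b)*x - a*x^2}
FOC: (y - b) - 2a*x = 0 => x* = (y - b)/(2a)
x* = (-0.8288 + 11)/(2*1) = 5.0856
f*(-0.8288) = (y-b)^2/(4a) = (-0.8288 + 11)^2/(4*1)
= 103.4533/4 = 25.8633


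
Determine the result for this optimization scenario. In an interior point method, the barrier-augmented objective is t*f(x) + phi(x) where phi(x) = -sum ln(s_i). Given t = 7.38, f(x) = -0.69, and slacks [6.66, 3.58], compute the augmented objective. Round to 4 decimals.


Step 1: Compute log-barrier.
ln values: [1.8961, 1.2754]
phi = -(1.8961 + 1.2754) = -3.1715
Step 2: Compute augmented objective.
t*f(x) = 7.38*-0.69 = -5.0922
Total = -5.0922 - 3.1715 = -8.2637


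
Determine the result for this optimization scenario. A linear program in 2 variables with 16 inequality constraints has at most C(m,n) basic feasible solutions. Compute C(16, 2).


Each vertex corresponds to some choice of n active constraints out of m, so the number of vertices is at most C(m, n) = m! / (n!(m-n)!).
m = 16, n = 2
Numerator: 16 * 15
Denominator: 2! = 2
C(16, 2) = 120


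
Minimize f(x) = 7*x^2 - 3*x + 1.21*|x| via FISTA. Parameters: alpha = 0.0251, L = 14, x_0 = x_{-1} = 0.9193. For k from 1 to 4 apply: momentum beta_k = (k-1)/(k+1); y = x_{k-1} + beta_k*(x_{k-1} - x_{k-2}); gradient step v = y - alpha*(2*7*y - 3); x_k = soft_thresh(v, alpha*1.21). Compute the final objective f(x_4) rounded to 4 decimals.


FISTA on f(x) = 7*x^2 - 3*x + 1.21*|x|
L = 14, alpha = 0.0251
Iteration 1: beta = 0.0, y = 0.9193 + 0.0*(0.9193 - 0.9193) = 0.9193
  grad(y) = 9.8702, v = y - alpha*grad = 0.6716
  prox(v) = soft_thresh(0.6716, 0.0304) = 0.6412
Iteration 2: beta = 0.3333, y = 0.6412 + 0.3333*(0.6412 - 0.9193) = 0.5485
  grad(y) = 4.6788, v = y - alpha*grad = 0.431
  prox(v) = soft_thresh(0.431, 0.0304) = 0.4007
Iteration 3: beta = 0.5, y = 0.4007 + 0.5*(0.4007 - 0.6412) = 0.2804
  grad(y) = 0.9259, v = y - alpha*grad = 0.2572
  prox(v) = soft_thresh(0.2572, 0.0304) = 0.2268
Iteration 4: beta = 0.6, y = 0.2268 + 0.6*(0.2268 - 0.4007) = 0.1225
  grad(y) = -1.2852, v = y - alpha*grad = 0.1547
  prox(v) = soft_thresh(0.1547, 0.0304) = 0.1244
f(x_4) = 7*0.1244^2 - 3*0.1244 + 1.21*|0.1244| = -0.1143


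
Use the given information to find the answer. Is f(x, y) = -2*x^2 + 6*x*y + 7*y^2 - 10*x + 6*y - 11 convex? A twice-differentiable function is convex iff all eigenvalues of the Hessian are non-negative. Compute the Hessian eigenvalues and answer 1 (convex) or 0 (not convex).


The Hessian of f(x,y) = -2*x^2 + 6*x*y + 7*y^2 - 10*x + 6*y - 11 is:
H = [[-4, 6], [6, 14]]
Trace = -4 + 14 = 10
Determinant = -4*14 - (6)^2 = -92
Discriminant = (10)^2 - 4*-92 = 468.0
Eigenvalues: lambda_1 = -5.8167, lambda_2 = 15.8167
The function is not convex.

0


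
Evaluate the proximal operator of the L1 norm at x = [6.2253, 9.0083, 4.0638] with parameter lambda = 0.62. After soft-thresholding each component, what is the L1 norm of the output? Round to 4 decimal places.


Soft-thresholding with lambda = 0.62:
prox(6.2253) = sign(6.2253)*max(|6.2253| - 0.62, 0) = 5.6053
prox(9.0083) = sign(9.0083)*max(|9.0083| - 0.62, 0) = 8.3883
prox(4.0638) = sign(4.0638)*max(|4.0638| - 0.62, 0) = 3.4438
prox(x) = [5.6053, 8.3883, 3.4438]
||prox(x)||_1 = 5.6053 + 8.3883 + 3.4438 = 17.4374


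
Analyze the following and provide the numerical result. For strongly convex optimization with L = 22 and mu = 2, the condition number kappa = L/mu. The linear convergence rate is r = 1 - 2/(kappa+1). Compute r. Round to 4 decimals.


Step 1: Compute the condition number.
kappa = L/mu = 22/2 = 11.0
Step 2: Compute the convergence rate.
r = 1 - 2/(kappa + 1) = 1 - 2*mu/(L + mu) = (L - mu)/(L + mu) = 20/24 = 0.8333


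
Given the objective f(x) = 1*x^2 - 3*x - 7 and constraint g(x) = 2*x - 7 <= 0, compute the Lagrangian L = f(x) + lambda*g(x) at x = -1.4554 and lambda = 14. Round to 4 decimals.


Step 1: Evaluate f(x).
f(-1.4554) = 1*(-1.4554)^2 - 3*(-1.4554) - 7 = -0.5156
Step 2: Evaluate g(x).
g(-1.4554) = 2*-1.4554 - 7 = -9.9108
Step 3: Compute Lagrangian.
L = -0.5156 + 14*-9.9108 = -139.2668


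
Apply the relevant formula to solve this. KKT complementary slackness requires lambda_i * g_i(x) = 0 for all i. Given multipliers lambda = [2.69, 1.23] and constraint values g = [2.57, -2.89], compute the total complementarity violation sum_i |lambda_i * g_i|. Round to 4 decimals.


KKT complementary slackness check:
lambda_1 * g_1 = 2.69 * 2.57 = 6.9133
lambda_2 * g_2 = 1.23 * -2.89 = -3.5547
Total violation = 6.9133 + 3.5547 = 10.468


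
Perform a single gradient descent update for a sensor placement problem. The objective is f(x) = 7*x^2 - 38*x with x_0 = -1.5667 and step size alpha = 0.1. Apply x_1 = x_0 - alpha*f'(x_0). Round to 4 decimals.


We compute the gradient at x_0 and apply the update.
f'(x) = 14*x - 38
f'(-1.5667) = 14*-1.5667 - 38 = -59.9338
x_1 = -1.5667 - 0.1*-59.9338 = 4.4267


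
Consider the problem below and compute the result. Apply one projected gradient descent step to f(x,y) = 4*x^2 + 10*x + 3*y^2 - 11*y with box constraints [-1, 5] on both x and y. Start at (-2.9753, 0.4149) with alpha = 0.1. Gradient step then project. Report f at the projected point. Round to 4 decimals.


Step 1: Compute gradient at (-2.9753, 0.4149).
grad_x = 2*4*-2.9753 + 10 = -13.8024
grad_y = 2*3*0.4149 - 11 = -8.5106
Step 2: Gradient step.
x_raw = -2.9753 - 0.1*-13.8024 = -1.5951
y_raw = 0.4149 - 0.1*-8.5106 = 1.266
Step 3: Project onto [-1, 5].
x_proj = clip(-1.5951) = -1.0
y_proj = clip(1.266) = 1.266
Step 4: Evaluate f.
f(-1.0, 1.266) = -15.1176


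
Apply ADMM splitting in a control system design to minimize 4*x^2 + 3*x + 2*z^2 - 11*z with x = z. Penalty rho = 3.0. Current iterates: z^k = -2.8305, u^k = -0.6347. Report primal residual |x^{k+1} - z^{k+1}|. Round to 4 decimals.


ADMM iteration with rho = 3.0, z^k = -2.8305, u^k = -0.6347
Step 1: x-update.
Minimize 4*x^2 + 3*x + (3.0/2)*(x + 2.8305 - 0.6347)^2
FOC: (2*4 + 3.0)*x = -3 + 3.0*(-2.8305 + 0.6347)
x^{k+1} = -0.8716
Step 2: z-update.
Minimize 2*z^2 - 11*z + (3.0/2)*(-0.8716 - z - 0.6347)^2
FOC: (2*2 + 3.0)*z = 11 + 3.0*(-0.8716 - 0.6347)
z^{k+1} = 0.9259
Step 3: u-update.
u^{k+1} = -0.6347 - 0.8716 - 0.9259 = -2.4322
Step 4: Primal residual = |-0.8716 - 0.9259| = 1.7975
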